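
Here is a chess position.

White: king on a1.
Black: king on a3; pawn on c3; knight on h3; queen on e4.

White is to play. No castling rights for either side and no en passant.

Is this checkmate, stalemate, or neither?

stalemate

White to move; white king on a1.
In check: no.
King squares — b1: attacked by Qe4; a2: attacked by Ka3; b2: attacked by Ka3.
Legal moves for White: none.
Not in check and no legal moves → stalemate.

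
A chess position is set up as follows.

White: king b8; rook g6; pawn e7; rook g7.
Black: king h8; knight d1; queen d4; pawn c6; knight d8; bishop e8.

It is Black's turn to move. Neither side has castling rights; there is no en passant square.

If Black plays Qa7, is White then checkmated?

After Qa7: white king on b8; in check: yes, from the black queen on a7.
White has 2 legal replies: Kc8, Kxa7.
In check but a legal move exists → not checkmate.

no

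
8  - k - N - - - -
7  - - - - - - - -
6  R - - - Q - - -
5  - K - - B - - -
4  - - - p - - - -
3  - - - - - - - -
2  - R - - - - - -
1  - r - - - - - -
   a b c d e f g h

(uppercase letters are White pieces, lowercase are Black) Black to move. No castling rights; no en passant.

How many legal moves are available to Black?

Black to move; king on b8.
In check: yes, from the white bishop on e5.
Legal moves: none.
Count: 0.

0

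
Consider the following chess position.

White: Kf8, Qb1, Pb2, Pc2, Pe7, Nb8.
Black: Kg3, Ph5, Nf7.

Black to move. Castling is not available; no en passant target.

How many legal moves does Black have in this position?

15

Black to move; king on g3.
In check: no.
Legal moves: Nh8, Nd8, Nh6, Nd6, Ng5, Ne5, Kh4, Kg4, Kf4, Kh3, Kf3, Kh2, Kg2, Kf2, h4.
Count: 15.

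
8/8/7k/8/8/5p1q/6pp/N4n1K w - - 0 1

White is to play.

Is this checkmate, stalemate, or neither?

White to move; white king on h1.
In check: yes, from the black pawn on g2.
King squares — g1: attacked by Ph2; g2: attacked by Pf3; h2: attacked by Nf1.
Legal moves for White: none.
In check with no legal moves → checkmate.

checkmate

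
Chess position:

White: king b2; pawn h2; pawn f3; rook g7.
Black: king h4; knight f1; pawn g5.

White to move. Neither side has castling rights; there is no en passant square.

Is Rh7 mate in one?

yes

After Rh7: black king on h4; in check: yes, from the white rook on h7.
King squares — g3: attacked by Ph2; h3: attacked by Rh7; g4: attacked by Pf3; g5: own pawn; h5: attacked by Rh7.
Black has no legal moves → checkmate.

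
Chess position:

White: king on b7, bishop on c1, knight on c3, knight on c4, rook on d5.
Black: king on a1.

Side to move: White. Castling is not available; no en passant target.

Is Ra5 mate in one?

yes

After Ra5: black king on a1; in check: yes, from the white rook on a5.
King squares — b1: attacked by Nc3; a2: attacked by Nc3; b2: attacked by Bc1.
Black has no legal moves → checkmate.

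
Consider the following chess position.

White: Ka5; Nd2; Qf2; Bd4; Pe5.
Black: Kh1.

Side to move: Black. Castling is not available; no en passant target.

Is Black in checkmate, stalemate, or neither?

stalemate

Black to move; black king on h1.
In check: no.
King squares — g1: attacked by Qf2; g2: attacked by Qf2; h2: attacked by Qf2.
Legal moves for Black: none.
Not in check and no legal moves → stalemate.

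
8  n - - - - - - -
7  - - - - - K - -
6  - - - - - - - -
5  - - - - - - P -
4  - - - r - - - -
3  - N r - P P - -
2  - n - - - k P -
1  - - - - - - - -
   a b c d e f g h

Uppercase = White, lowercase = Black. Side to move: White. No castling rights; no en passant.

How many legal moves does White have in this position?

White to move; king on f7.
In check: no.
Legal moves: Kg8, Kf8, Ke8, Kg7, Ke7, Kg6, Kf6, Ke6, Nc5, Na5, Nxd4, Nd2, Nc1, Na1, exd4, g6, f4, e4, g3, g4.
Count: 20.

20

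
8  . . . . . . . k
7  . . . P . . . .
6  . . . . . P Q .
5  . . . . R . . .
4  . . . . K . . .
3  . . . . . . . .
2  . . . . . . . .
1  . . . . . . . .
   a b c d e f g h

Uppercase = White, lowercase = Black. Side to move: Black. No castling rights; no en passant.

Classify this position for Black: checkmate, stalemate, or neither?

Black to move; black king on h8.
In check: no.
King squares — g7: attacked by Pf6; h7: attacked by Qg6; g8: attacked by Qg6.
Legal moves for Black: none.
Not in check and no legal moves → stalemate.

stalemate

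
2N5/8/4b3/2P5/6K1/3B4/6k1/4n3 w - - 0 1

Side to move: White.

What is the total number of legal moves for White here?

White to move; king on g4.
In check: yes, from the black bishop on e6.
Legal moves: Kh5, Kg5, Kh4, Kf4, Bf5.
Count: 5.

5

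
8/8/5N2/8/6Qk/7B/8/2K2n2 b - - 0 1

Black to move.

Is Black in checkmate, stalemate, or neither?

checkmate

Black to move; black king on h4.
In check: yes, from the white queen on g4.
King squares — g3: attacked by Qg4; h3: attacked by Qg4; g4: attacked by Bh3; g5: attacked by Qg4; h5: attacked by Qg4.
Legal moves for Black: none.
In check with no legal moves → checkmate.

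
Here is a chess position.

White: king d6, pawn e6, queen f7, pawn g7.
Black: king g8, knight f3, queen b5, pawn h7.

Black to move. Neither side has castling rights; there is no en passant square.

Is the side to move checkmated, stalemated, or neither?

Black to move; black king on g8.
In check: yes, from the white queen on f7.
King squares — f7: attacked by Pe6; g7: attacked by Qf7; h7: own pawn; f8: attacked by Qf7; h8: attacked by Pg7.
Legal moves for Black: none.
In check with no legal moves → checkmate.

checkmate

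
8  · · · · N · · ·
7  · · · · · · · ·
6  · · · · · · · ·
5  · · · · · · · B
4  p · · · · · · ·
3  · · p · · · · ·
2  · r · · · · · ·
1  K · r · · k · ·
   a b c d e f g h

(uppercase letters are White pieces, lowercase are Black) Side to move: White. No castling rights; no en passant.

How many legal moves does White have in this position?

0

White to move; king on a1.
In check: yes, from the black rook on c1.
Legal moves: none.
Count: 0.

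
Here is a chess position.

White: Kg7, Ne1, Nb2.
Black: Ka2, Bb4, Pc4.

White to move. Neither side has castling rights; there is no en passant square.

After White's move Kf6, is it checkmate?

After Kf6: black king on a2; in check: no.
Black is not in check, so this cannot be checkmate.

no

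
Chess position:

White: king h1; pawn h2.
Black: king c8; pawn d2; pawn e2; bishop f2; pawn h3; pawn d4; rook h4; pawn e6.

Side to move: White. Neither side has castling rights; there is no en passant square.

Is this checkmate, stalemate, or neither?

White to move; white king on h1.
In check: no.
King squares — g1: attacked by Bf2; g2: attacked by Ph3; h2: own pawn.
Legal moves for White: none.
Not in check and no legal moves → stalemate.

stalemate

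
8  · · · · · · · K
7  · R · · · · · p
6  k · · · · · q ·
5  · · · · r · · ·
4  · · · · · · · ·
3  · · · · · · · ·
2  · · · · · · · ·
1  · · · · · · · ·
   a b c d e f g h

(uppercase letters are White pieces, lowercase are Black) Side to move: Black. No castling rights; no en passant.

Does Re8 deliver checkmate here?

yes

After Re8: white king on h8; in check: yes, from the black rook on e8.
King squares — g7: attacked by Qg6; h7: attacked by Qg6; g8: attacked by Qg6.
White has no legal moves → checkmate.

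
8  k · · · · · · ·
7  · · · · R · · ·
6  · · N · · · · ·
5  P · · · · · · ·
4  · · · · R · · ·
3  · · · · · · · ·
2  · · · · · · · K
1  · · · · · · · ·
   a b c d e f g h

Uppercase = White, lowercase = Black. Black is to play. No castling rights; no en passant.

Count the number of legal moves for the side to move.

Black to move; king on a8.
In check: no.
Legal moves: none.
Count: 0.

0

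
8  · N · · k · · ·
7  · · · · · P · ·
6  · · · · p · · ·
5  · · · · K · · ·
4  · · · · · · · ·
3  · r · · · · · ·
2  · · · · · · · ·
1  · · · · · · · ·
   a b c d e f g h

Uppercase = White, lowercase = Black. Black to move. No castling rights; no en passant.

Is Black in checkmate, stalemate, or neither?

Black to move; black king on e8.
In check: yes, from the white pawn on f7.
Legal moves for Black: Kf8, Kd8, Kxf7, Ke7.
Black is in check but has 4 legal moves → neither.

neither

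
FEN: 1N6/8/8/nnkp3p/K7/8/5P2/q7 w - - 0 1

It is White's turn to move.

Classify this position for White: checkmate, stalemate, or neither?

White to move; white king on a4.
In check: yes, from the black queen on a1.
King squares — a3: attacked by Qa1; b3: attacked by Na5; b4: attacked by Kc5; a5: attacked by Qa1; b5: attacked by Kc5.
Legal moves for White: none.
In check with no legal moves → checkmate.

checkmate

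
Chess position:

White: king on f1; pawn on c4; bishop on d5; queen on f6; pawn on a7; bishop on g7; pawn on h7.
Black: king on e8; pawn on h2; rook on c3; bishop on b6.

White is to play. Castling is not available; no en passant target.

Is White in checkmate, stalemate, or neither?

White to move; white king on f1.
In check: no.
Legal moves for White include: Bh8, Bf8, Bh6, Qf8+, Qd8+, Qf7+, Qe7+, Qh6, Qg6+, Qe6+, Qd6, Qc6+, Qxb6, Qg5, Qf5, Qe5+, Qh4, Qf4, ... (list truncated; more exist).
White has legal moves and is not in check → neither.

neither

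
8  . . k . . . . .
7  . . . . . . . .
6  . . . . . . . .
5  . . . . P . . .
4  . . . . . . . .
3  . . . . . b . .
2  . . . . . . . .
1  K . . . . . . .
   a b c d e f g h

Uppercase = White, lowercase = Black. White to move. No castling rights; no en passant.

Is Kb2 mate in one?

After Kb2: black king on c8; in check: no.
Black is not in check, so this cannot be checkmate.

no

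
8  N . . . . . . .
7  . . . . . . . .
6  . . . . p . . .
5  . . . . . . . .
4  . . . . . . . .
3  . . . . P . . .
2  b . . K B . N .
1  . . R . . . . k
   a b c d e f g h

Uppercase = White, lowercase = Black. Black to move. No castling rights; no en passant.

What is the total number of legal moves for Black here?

2

Black to move; king on h1.
In check: yes, from the white rook on c1.
Legal moves: Kh2, Kxg2.
Count: 2.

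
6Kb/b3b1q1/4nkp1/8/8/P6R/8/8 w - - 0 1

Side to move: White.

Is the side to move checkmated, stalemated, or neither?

White to move; white king on g8.
In check: yes, from the black queen on g7.
King squares — f7: attacked by Kf6; g7: attacked by Ne6; h7: attacked by Qg7; f8: attacked by Ne6; h8: attacked by Qg7.
Legal moves for White: none.
In check with no legal moves → checkmate.

checkmate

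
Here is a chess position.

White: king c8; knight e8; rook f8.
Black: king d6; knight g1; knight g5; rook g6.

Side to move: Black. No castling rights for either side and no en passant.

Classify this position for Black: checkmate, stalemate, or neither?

Black to move; black king on d6.
In check: yes, from the white knight on e8.
Legal moves for Black: Ke7, Ke6, Kc6, Ke5, Kd5, Kc5.
Black is in check but has 6 legal moves → neither.

neither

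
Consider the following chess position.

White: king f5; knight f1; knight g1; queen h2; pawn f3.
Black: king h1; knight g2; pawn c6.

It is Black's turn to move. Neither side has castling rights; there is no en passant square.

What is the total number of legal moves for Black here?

0

Black to move; king on h1.
In check: yes, from the white queen on h2.
Legal moves: none.
Count: 0.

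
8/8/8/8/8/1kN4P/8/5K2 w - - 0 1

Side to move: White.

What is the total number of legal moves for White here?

White to move; king on f1.
In check: no.
Legal moves: Nd5, Nb5, Ne4, Na4, Ne2, Na2, Nd1, Nb1, Kg2, Kf2, Ke2, Kg1, Ke1, h4.
Count: 14.

14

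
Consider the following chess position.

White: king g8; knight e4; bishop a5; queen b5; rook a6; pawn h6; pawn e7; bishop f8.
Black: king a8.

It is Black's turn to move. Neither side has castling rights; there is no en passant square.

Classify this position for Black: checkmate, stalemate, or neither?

Black to move; black king on a8.
In check: yes, from the white rook on a6.
King squares — a7: attacked by Ra6; b7: attacked by Qb5; b8: attacked by Qb5.
Legal moves for Black: none.
In check with no legal moves → checkmate.

checkmate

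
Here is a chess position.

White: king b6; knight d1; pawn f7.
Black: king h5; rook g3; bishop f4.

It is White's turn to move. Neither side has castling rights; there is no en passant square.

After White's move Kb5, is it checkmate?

no

After Kb5: black king on h5; in check: no.
Black is not in check, so this cannot be checkmate.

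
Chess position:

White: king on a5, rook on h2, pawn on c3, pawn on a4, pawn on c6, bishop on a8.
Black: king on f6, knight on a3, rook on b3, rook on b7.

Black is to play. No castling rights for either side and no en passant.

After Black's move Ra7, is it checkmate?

After Ra7: white king on a5; in check: yes, from the black rook on a7.
King squares — a4: own pawn; b4: attacked by Rb3; b5: attacked by Na3; a6: attacked by Ra7; b6: attacked by Rb3.
White has no legal moves → checkmate.

yes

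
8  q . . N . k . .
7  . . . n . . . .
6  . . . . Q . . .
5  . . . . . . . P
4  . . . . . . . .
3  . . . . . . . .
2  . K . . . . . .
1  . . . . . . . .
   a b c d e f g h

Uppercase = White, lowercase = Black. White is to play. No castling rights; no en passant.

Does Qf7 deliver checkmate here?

yes

After Qf7: black king on f8; in check: yes, from the white queen on f7.
King squares — e7: attacked by Qf7; f7: attacked by Nd8; g7: attacked by Qf7; e8: attacked by Qf7; g8: attacked by Qf7.
Black has no legal moves → checkmate.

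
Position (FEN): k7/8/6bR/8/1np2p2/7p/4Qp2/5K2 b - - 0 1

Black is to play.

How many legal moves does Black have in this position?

21

Black to move; king on a8.
In check: no.
Legal moves: Kb8, Kb7, Ka7, Be8, Bh7, Bf7, Bh5, Bf5, Be4, Bd3, Bc2, Bb1, Nc6, Na6, Nd5, Nd3, Nc2, Na2, f3, c3, h2.
Count: 21.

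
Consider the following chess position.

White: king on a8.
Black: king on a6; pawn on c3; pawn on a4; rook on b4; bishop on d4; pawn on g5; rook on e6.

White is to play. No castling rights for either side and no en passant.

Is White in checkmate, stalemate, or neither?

White to move; white king on a8.
In check: no.
King squares — a7: attacked by Bd4; b7: attacked by Rb4; b8: attacked by Rb4.
Legal moves for White: none.
Not in check and no legal moves → stalemate.

stalemate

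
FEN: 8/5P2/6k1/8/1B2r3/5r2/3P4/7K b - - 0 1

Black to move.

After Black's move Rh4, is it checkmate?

no

After Rh4: white king on h1; in check: yes, from the black rook on h4.
White has 2 legal replies: Kg2, Kg1.
In check but a legal move exists → not checkmate.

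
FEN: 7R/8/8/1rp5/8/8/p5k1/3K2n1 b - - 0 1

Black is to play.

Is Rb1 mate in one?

After Rb1: white king on d1; in check: yes, from the black rook on b1.
White has 2 legal replies: Kd2, Kc2.
In check but a legal move exists → not checkmate.

no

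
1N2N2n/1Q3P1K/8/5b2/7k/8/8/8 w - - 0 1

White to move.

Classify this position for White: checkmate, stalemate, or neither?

White to move; white king on h7.
In check: yes, from the black bishop on f5.
King squares — g6: attacked by Bf5; h6: available; g7: available; g8: available; h8: available.
Legal moves for White: Kxh8, Kg8, Kg7, Kh6.
White is in check but has 4 legal moves → neither.

neither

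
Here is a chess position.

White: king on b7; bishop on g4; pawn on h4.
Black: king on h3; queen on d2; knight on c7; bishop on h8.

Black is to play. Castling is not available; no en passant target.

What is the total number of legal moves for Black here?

5

Black to move; king on h3.
In check: yes, from the white bishop on g4.
Legal moves: Kxh4, Kxg4, Kg3, Kh2, Kg2.
Count: 5.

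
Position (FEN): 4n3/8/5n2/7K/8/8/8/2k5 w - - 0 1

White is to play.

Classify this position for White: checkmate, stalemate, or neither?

White to move; white king on h5.
In check: yes, from the black knight on f6.
Legal moves for White: Kh6, Kg6, Kg5, Kh4.
White is in check but has 4 legal moves → neither.

neither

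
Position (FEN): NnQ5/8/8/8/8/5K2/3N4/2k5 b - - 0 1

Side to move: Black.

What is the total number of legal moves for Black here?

Black to move; king on c1.
In check: yes, from the white queen on c8.
Legal moves: Kxd2, Kb2, Kd1, Nc6.
Count: 4.

4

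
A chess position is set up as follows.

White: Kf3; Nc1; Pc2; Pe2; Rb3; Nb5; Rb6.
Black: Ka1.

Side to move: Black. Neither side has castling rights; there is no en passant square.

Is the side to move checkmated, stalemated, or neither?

Black to move; black king on a1.
In check: no.
King squares — b1: attacked by Rb3; a2: attacked by Nc1; b2: attacked by Rb3.
Legal moves for Black: none.
Not in check and no legal moves → stalemate.

stalemate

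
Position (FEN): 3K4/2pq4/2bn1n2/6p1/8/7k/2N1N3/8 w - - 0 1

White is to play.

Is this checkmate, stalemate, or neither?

White to move; white king on d8.
In check: yes, from the black queen on d7.
King squares — c7: attacked by Qd7; d7: attacked by Bc6; e7: attacked by Qd7; c8: attacked by Nd6; e8: attacked by Nd6.
Legal moves for White: none.
In check with no legal moves → checkmate.

checkmate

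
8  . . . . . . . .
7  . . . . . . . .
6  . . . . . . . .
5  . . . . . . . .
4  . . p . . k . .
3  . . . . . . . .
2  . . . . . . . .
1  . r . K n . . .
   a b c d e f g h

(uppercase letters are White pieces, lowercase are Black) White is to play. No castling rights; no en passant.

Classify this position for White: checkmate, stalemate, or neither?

neither

White to move; white king on d1.
In check: yes, from the black rook on b1.
King squares — c1: attacked by Rb1; e1: attacked by Rb1; c2: attacked by Ne1; d2: available; e2: available.
Legal moves for White: Ke2, Kd2.
White is in check but has 2 legal moves → neither.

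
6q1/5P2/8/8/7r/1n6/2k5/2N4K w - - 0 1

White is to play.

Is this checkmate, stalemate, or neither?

checkmate

White to move; white king on h1.
In check: yes, from the black rook on h4.
King squares — g1: attacked by Qg8; g2: attacked by Qg8; h2: attacked by Rh4.
Legal moves for White: none.
In check with no legal moves → checkmate.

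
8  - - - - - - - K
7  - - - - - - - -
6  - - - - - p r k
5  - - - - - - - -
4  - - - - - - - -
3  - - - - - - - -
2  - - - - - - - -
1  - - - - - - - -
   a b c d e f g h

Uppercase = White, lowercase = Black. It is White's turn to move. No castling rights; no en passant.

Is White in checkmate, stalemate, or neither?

White to move; white king on h8.
In check: no.
King squares — g7: attacked by Rg6; h7: attacked by Kh6; g8: attacked by Rg6.
Legal moves for White: none.
Not in check and no legal moves → stalemate.

stalemate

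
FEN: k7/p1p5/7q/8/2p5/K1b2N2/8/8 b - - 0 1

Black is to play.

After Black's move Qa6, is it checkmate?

yes

After Qa6: white king on a3; in check: yes, from the black queen on a6.
King squares — a2: attacked by Qa6; b2: attacked by Bc3; b3: attacked by Pc4; a4: attacked by Qa6; b4: attacked by Bc3.
White has no legal moves → checkmate.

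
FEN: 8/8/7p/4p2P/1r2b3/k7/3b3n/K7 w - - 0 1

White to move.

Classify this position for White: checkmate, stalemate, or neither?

stalemate

White to move; white king on a1.
In check: no.
King squares — b1: attacked by Rb4; a2: attacked by Ka3; b2: attacked by Ka3.
Legal moves for White: none.
Not in check and no legal moves → stalemate.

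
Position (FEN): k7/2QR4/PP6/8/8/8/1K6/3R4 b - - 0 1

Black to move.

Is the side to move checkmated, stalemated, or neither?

stalemate

Black to move; black king on a8.
In check: no.
King squares — a7: attacked by Pb6; b7: attacked by Pa6; b8: attacked by Qc7.
Legal moves for Black: none.
Not in check and no legal moves → stalemate.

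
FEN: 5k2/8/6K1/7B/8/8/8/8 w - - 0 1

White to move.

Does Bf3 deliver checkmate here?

After Bf3: black king on f8; in check: no.
Black is not in check, so this cannot be checkmate.

no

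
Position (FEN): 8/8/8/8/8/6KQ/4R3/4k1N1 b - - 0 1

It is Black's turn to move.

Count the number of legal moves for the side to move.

Black to move; king on e1.
In check: yes, from the white rook on e2.
Legal moves: Kd1.
Count: 1.

1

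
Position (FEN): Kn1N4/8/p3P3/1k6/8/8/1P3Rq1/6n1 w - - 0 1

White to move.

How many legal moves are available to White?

6

White to move; king on a8.
In check: yes, from the black queen on g2.
Legal moves: Kxb8, Ka7, Nb7, Nc6, Rf3, Rxg2.
Count: 6.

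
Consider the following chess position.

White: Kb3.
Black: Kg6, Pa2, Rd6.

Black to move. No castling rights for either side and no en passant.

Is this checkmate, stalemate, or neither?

Black to move; black king on g6.
In check: no.
Legal moves for Black include: Kh7, Kg7, Kf7, Kh6, Kf6, Kh5, Kg5, Kf5, Rd8, Rd7, Rf6, Re6, Rc6, Rb6+, Ra6, Rd5, Rd4, Rd3+, ... (list truncated; more exist).
Black has legal moves and is not in check → neither.

neither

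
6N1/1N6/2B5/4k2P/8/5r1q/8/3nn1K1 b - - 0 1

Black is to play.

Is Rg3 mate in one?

After Rg3: white king on g1; in check: yes, from the black rook on g3.
White has 1 legal reply: Bg2.
In check but a legal move exists → not checkmate.

no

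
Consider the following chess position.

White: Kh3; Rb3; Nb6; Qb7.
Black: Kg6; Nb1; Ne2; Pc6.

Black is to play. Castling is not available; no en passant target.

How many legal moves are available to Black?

Black to move; king on g6.
In check: no.
Legal moves: Kh6, Kf6, Kh5, Kg5, Kf5, Nf4+, Nd4, Ng3, Nec3, Ng1+, Nc1, Nbc3, Na3, Nd2, c5.
Count: 15.

15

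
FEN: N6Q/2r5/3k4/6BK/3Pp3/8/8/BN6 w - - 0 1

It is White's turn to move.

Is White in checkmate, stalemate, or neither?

neither

White to move; white king on h5.
In check: no.
Legal moves for White include: Qg8, Qf8+, Qe8, Qd8+, Qc8, Qb8, Qh7, Qg7, Qh6+, Qf6+, Qe5+, Nxc7, Nb6, Kh6, Kg6, Kh4, Kg4, Bd8, ... (list truncated; more exist).
White has legal moves and is not in check → neither.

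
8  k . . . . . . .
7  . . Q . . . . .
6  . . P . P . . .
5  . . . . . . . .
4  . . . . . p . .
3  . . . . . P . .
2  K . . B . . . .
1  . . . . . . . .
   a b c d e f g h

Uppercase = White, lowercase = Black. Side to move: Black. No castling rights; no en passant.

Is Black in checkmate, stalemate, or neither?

stalemate

Black to move; black king on a8.
In check: no.
King squares — a7: attacked by Qc7; b7: attacked by Pc6; b8: attacked by Qc7.
Legal moves for Black: none.
Not in check and no legal moves → stalemate.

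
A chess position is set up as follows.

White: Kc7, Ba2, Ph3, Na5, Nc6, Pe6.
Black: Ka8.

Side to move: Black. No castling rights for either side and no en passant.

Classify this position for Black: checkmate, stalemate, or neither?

stalemate

Black to move; black king on a8.
In check: no.
King squares — a7: attacked by Nc6; b7: attacked by Na5; b8: attacked by Nc6.
Legal moves for Black: none.
Not in check and no legal moves → stalemate.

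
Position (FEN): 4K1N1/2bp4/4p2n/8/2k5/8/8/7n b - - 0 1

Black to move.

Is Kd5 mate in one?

After Kd5: white king on e8; in check: no.
White is not in check, so this cannot be checkmate.

no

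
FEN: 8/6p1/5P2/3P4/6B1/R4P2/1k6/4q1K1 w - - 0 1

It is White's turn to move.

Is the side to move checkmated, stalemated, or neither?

neither

White to move; white king on g1.
In check: yes, from the black queen on e1.
King squares — f1: attacked by Qe1; h1: attacked by Qe1; f2: attacked by Qe1; g2: available; h2: available.
Legal moves for White: Kh2, Kg2.
White is in check but has 2 legal moves → neither.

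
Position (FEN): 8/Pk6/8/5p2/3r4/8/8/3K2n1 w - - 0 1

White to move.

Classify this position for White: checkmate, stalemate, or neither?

neither

White to move; white king on d1.
In check: yes, from the black rook on d4.
Legal moves for White: Kc2, Ke1, Kc1.
White is in check but has 3 legal moves → neither.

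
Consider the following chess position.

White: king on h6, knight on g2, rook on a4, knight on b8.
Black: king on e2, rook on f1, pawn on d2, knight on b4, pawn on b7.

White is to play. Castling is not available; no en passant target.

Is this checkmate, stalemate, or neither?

White to move; white king on h6.
In check: no.
Legal moves for White include: Nd7, Nc6, Na6, Kh7, Kg7, Kg6, Kh5, Kg5, Ra8, Ra7, Ra6, Ra5, Rxb4, Ra3, Ra2, Ra1, Nh4, Nf4+, ... (list truncated; more exist).
White has legal moves and is not in check → neither.

neither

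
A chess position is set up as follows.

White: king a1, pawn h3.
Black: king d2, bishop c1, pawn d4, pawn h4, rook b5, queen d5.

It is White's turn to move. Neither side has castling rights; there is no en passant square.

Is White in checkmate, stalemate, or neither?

White to move; white king on a1.
In check: no.
King squares — b1: attacked by Rb5; a2: attacked by Qd5; b2: attacked by Bc1.
Legal moves for White: none.
Not in check and no legal moves → stalemate.

stalemate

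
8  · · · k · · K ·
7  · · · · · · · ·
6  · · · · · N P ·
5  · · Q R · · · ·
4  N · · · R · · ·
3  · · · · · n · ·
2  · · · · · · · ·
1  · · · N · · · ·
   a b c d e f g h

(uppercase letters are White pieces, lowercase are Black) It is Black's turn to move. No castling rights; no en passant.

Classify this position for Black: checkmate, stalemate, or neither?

Black to move; black king on d8.
In check: yes, from the white rook on d5.
King squares — c7: attacked by Qc5; d7: attacked by Rd5; e7: attacked by Re4; c8: attacked by Qc5; e8: attacked by Re4.
Legal moves for Black: none.
In check with no legal moves → checkmate.

checkmate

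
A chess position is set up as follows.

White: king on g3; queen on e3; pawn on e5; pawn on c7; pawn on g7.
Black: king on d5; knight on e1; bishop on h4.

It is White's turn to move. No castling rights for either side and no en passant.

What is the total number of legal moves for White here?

5

White to move; king on g3.
In check: yes, from the black bishop on h4.
Legal moves: Kxh4, Kg4, Kf4, Kh3, Kh2.
Count: 5.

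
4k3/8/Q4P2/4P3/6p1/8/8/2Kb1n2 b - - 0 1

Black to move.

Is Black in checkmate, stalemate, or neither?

Black to move; black king on e8.
In check: no.
Legal moves for Black: Kf8, Kd8, Kf7, Kd7, Ng3, Ne3, Nh2, Nd2, Ba4, Bf3, Bb3, Be2, Bc2, g3.
Black has 14 legal moves and is not in check → neither.

neither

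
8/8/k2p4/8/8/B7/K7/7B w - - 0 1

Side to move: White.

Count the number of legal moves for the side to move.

White to move; king on a2.
In check: no.
Legal moves: Bxd6, Bc5, Bb4, Bb2, Bc1, Kb3, Kb2, Kb1, Ka1, Ba8, Bb7+, Bc6, Bd5, Be4, Bf3, Bg2.
Count: 16.

16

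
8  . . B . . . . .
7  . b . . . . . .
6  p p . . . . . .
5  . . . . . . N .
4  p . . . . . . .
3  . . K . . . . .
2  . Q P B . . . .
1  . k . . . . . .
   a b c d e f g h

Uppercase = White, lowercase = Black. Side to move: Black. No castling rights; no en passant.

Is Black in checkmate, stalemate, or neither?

checkmate

Black to move; black king on b1.
In check: yes, from the white queen on b2.
King squares — a1: attacked by Qb2; c1: attacked by Qb2; a2: attacked by Qb2; b2: attacked by Kc3; c2: attacked by Qb2.
Legal moves for Black: none.
In check with no legal moves → checkmate.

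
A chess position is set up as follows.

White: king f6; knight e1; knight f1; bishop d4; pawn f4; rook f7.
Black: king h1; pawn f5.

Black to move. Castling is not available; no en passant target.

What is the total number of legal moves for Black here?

Black to move; king on h1.
In check: no.
Legal moves: none.
Count: 0.

0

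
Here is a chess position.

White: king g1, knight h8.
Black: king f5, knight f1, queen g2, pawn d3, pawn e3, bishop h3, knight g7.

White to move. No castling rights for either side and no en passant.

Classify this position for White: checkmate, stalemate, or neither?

checkmate

White to move; white king on g1.
In check: yes, from the black queen on g2.
King squares — f1: attacked by Qg2; h1: attacked by Qg2; f2: attacked by Qg2; g2: attacked by Bh3; h2: attacked by Nf1.
Legal moves for White: none.
In check with no legal moves → checkmate.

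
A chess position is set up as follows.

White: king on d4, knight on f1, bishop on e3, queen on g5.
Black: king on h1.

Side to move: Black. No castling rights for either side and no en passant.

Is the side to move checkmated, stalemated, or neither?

stalemate

Black to move; black king on h1.
In check: no.
King squares — g1: attacked by Be3; g2: attacked by Qg5; h2: attacked by Nf1.
Legal moves for Black: none.
Not in check and no legal moves → stalemate.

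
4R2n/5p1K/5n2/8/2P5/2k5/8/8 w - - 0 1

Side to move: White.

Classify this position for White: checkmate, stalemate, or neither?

neither

White to move; white king on h7.
In check: yes, from the black knight on f6.
King squares — g6: attacked by Pf7; h6: available; g7: available; g8: attacked by Nf6; h8: available.
Legal moves for White: Kxh8, Kg7, Kh6.
White is in check but has 3 legal moves → neither.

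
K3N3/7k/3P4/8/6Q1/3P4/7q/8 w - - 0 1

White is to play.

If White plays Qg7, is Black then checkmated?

After Qg7: black king on h7; in check: yes, from the white queen on g7.
King squares — g6: attacked by Qg7; h6: attacked by Qg7; g7: attacked by Ne8; g8: attacked by Qg7; h8: attacked by Qg7.
Black has no legal moves → checkmate.

yes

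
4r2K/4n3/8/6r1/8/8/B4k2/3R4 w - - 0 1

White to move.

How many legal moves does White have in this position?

2

White to move; king on h8.
In check: yes, from the black rook on e8.
Legal moves: Kh7, Bg8.
Count: 2.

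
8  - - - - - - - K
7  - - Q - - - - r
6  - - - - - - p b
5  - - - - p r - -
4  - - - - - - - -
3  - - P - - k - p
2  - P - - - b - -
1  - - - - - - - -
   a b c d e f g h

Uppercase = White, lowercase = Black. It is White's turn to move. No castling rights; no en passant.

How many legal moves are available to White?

3

White to move; king on h8.
In check: yes, from the black rook on h7.
Legal moves: Kg8, Kxh7, Qxh7.
Count: 3.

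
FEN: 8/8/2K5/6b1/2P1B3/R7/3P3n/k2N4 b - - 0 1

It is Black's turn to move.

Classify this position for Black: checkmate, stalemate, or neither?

checkmate

Black to move; black king on a1.
In check: yes, from the white rook on a3.
King squares — b1: attacked by Be4; a2: attacked by Ra3; b2: attacked by Nd1.
Legal moves for Black: none.
In check with no legal moves → checkmate.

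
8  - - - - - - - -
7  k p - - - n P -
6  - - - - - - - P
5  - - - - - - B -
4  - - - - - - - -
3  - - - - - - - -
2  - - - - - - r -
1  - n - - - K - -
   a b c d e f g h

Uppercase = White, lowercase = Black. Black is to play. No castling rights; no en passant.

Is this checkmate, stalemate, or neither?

neither

Black to move; black king on a7.
In check: no.
Legal moves for Black include: Nh8, Nd8, Nxh6, Nd6, Nxg5, Ne5, Kb8, Ka8, Kb6, Ka6, Rxg5, Rg4, Rg3, Rh2, Rf2+, Re2, Rd2, Rc2, ... (list truncated; more exist).
Black has legal moves and is not in check → neither.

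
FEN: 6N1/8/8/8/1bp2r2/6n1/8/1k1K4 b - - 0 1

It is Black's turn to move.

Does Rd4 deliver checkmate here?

After Rd4: white king on d1; in check: yes, from the black rook on d4.
King squares — c1: attacked by Kb1; e1: attacked by Bb4; c2: attacked by Kb1; d2: attacked by Bb4; e2: attacked by Ng3.
White has no legal moves → checkmate.

yes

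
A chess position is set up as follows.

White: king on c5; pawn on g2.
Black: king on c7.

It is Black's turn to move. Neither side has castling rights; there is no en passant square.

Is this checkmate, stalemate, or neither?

Black to move; black king on c7.
In check: no.
Legal moves for Black: Kd8, Kc8, Kb8, Kd7, Kb7.
Black has 5 legal moves and is not in check → neither.

neither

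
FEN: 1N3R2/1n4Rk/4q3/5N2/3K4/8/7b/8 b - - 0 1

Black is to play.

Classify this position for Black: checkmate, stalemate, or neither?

checkmate

Black to move; black king on h7.
In check: yes, from the white rook on g7.
King squares — g6: attacked by Rg7; h6: attacked by Nf5; g7: attacked by Nf5; g8: attacked by Rg7; h8: attacked by Rf8.
Legal moves for Black: none.
In check with no legal moves → checkmate.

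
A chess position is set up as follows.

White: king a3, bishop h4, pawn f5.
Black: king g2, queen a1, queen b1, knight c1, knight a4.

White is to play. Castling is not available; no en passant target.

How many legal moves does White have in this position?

White to move; king on a3.
In check: yes, from the black queen on a1.
Legal moves: none.
Count: 0.

0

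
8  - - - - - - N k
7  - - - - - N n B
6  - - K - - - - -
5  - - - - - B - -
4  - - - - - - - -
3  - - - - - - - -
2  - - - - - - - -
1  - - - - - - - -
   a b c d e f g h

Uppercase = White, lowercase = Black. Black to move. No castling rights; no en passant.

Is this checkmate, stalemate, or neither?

checkmate

Black to move; black king on h8.
In check: yes, from the white knight on f7.
King squares — g7: own knight; h7: attacked by Bf5; g8: attacked by Bh7.
Legal moves for Black: none.
In check with no legal moves → checkmate.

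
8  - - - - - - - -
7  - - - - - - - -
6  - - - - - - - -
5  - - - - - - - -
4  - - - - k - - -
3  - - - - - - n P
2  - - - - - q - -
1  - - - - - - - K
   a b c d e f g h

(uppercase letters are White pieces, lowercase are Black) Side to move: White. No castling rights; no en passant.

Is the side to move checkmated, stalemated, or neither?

checkmate

White to move; white king on h1.
In check: yes, from the black knight on g3.
King squares — g1: attacked by Qf2; g2: attacked by Qf2; h2: attacked by Qf2.
Legal moves for White: none.
In check with no legal moves → checkmate.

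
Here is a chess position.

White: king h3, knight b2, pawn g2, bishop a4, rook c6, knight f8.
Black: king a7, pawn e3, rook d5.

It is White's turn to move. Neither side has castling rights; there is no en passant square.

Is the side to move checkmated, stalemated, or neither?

neither

White to move; white king on h3.
In check: no.
Legal moves for White include: Nh7, Nd7, Ng6, Ne6, Rc8, Rc7+, Rh6, Rg6, Rf6, Re6, Rd6, Rb6, Ra6+, Rc5, Rc4, Rc3, Rc2, Rc1, ... (list truncated; more exist).
White has legal moves and is not in check → neither.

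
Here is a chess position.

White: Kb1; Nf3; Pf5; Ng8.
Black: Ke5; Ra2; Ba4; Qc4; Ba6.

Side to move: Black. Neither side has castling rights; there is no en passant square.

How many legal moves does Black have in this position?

Black to move; king on e5.
In check: yes, from the white knight on f3.
Legal moves: Kd6, Kxf5, Kd5, Kf4, Ke4.
Count: 5.

5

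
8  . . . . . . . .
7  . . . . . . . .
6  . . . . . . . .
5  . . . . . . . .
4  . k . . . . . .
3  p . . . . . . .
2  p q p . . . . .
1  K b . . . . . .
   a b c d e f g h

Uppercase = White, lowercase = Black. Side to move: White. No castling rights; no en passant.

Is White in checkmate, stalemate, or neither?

checkmate

White to move; white king on a1.
In check: yes, from the black queen on b2.
King squares — b1: attacked by Pa2; a2: attacked by Bb1; b2: attacked by Pa3.
Legal moves for White: none.
In check with no legal moves → checkmate.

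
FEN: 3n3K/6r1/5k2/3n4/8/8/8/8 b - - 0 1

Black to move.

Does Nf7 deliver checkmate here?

After Nf7: white king on h8; in check: yes, from the black knight on f7.
King squares — g7: attacked by Kf6; h7: attacked by Rg7; g8: attacked by Rg7.
White has no legal moves → checkmate.

yes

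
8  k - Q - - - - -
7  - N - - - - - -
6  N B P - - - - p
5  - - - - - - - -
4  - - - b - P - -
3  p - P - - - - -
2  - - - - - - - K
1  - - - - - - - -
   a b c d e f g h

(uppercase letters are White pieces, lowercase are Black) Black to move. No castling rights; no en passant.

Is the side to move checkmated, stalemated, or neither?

checkmate

Black to move; black king on a8.
In check: yes, from the white queen on c8.
King squares — a7: attacked by Bb6; b7: attacked by Pc6; b8: attacked by Na6.
Legal moves for Black: none.
In check with no legal moves → checkmate.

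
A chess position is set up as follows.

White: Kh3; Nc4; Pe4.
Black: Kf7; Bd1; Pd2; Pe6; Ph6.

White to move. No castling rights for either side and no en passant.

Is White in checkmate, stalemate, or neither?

White to move; white king on h3.
In check: no.
Legal moves for White: Nd6+, Nb6, Ne5+, Na5, Ne3, Na3, Nxd2, Nb2, Kh4, Kg3, Kh2, Kg2, e5.
White has 13 legal moves and is not in check → neither.

neither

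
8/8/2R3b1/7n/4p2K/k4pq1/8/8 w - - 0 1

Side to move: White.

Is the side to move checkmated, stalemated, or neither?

White to move; white king on h4.
In check: yes, from the black queen on g3.
King squares — g3: attacked by Nh5; h3: attacked by Qg3; g4: attacked by Qg3; g5: attacked by Qg3; h5: attacked by Bg6.
Legal moves for White: none.
In check with no legal moves → checkmate.

checkmate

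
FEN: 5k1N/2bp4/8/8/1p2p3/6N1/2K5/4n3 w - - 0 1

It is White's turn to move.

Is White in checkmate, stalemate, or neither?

White to move; white king on c2.
In check: yes, from the black knight on e1.
Legal moves for White: Kb3, Kd2, Kb2, Kd1, Kc1, Kb1.
White is in check but has 6 legal moves → neither.

neither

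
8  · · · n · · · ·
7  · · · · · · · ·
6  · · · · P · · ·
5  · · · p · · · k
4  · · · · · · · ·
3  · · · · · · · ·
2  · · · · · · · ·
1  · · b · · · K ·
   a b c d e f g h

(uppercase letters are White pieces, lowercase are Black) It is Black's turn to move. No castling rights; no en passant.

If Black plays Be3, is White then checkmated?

After Be3: white king on g1; in check: yes, from the black bishop on e3.
White has 4 legal replies: Kh2, Kg2, Kh1, Kf1.
In check but a legal move exists → not checkmate.

no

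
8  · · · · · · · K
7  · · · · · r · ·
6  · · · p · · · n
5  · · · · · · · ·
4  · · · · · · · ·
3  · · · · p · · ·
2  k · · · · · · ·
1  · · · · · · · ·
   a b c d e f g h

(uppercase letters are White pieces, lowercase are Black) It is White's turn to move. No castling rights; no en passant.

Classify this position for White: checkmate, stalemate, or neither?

stalemate

White to move; white king on h8.
In check: no.
King squares — g7: attacked by Rf7; h7: attacked by Rf7; g8: attacked by Nh6.
Legal moves for White: none.
Not in check and no legal moves → stalemate.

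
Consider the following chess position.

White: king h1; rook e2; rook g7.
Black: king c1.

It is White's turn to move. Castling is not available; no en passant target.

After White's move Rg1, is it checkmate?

After Rg1: black king on c1; in check: yes, from the white rook on g1.
King squares — b1: attacked by Rg1; d1: attacked by Rg1; b2: attacked by Re2; c2: attacked by Re2; d2: attacked by Re2.
Black has no legal moves → checkmate.

yes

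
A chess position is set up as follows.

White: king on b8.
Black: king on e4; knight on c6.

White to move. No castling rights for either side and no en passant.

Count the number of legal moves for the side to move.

4

White to move; king on b8.
In check: yes, from the black knight on c6.
Legal moves: Kc8, Ka8, Kc7, Kb7.
Count: 4.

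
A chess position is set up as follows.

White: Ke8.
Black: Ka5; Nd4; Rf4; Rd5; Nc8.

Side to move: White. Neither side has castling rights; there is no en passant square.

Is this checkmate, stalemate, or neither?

stalemate

White to move; white king on e8.
In check: no.
King squares — d7: attacked by Rd5; e7: attacked by Nc8; f7: attacked by Rf4; d8: attacked by Rd5; f8: attacked by Rf4.
Legal moves for White: none.
Not in check and no legal moves → stalemate.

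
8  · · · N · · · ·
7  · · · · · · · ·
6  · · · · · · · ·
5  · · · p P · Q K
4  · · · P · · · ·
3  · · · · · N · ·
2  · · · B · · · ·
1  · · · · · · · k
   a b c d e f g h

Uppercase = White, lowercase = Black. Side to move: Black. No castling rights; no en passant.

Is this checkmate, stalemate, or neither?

Black to move; black king on h1.
In check: no.
King squares — g1: attacked by Nf3; g2: attacked by Qg5; h2: attacked by Nf3.
Legal moves for Black: none.
Not in check and no legal moves → stalemate.

stalemate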